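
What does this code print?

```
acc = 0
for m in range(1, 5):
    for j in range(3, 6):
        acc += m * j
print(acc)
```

120

m=1,j=3: acc = 0+3 = 3
m=1,j=4: acc = 3+4 = 7
m=1,j=5: acc = 7+5 = 12
m=2,j=3: acc = 12+6 = 18
m=2,j=4: acc = 18+8 = 26
m=2,j=5: acc = 26+10 = 36
m=3,j=3: acc = 36+9 = 45
m=3,j=4: acc = 45+12 = 57
m=3,j=5: acc = 57+15 = 72
m=4,j=3: acc = 72+12 = 84
m=4,j=4: acc = 84+16 = 100
m=4,j=5: acc = 100+20 = 120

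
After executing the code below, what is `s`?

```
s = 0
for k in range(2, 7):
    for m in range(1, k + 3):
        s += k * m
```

k=2,m=1: s = 0+2 = 2
k=2,m=2: s = 2+4 = 6
k=2,m=3: s = 6+6 = 12
k=2,m=4: s = 12+8 = 20
k=3,m=1: s = 20+3 = 23
k=3,m=2: s = 23+6 = 29
k=3,m=3: s = 29+9 = 38
k=3,m=4: s = 38+12 = 50
k=3,m=5: s = 50+15 = 65
k=4,m=1: s = 65+4 = 69
k=4,m=2: s = 69+8 = 77
k=4,m=3: s = 77+12 = 89
k=4,m=4: s = 89+16 = 105
k=4,m=5: s = 105+20 = 125
k=4,m=6: s = 125+24 = 149
k=5,m=1: s = 149+5 = 154
k=5,m=2: s = 154+10 = 164
k=5,m=3: s = 164+15 = 179
k=5,m=4: s = 179+20 = 199
k=5,m=5: s = 199+25 = 224
k=5,m=6: s = 224+30 = 254
k=5,m=7: s = 254+35 = 289
k=6,m=1: s = 289+6 = 295
k=6,m=2: s = 295+12 = 307
k=6,m=3: s = 307+18 = 325
k=6,m=4: s = 325+24 = 349
k=6,m=5: s = 349+30 = 379
k=6,m=6: s = 379+36 = 415
k=6,m=7: s = 415+42 = 457
k=6,m=8: s = 457+48 = 505

505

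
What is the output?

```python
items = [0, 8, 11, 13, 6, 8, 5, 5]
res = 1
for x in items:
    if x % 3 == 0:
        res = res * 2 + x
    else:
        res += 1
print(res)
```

19

x=0: %3==0, res = 1*2+0 = 2
x=8: not %3==0, res = 2+1 = 3
x=11: not %3==0, res = 3+1 = 4
x=13: not %3==0, res = 4+1 = 5
x=6: %3==0, res = 5*2+6 = 16
x=8: not %3==0, res = 16+1 = 17
x=5: not %3==0, res = 17+1 = 18
x=5: not %3==0, res = 18+1 = 19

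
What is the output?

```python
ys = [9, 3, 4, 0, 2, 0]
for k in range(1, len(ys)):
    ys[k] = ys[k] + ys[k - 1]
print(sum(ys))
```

89

k=1: ys[1] = 3+9 = 12 → [9, 12, 4, 0, 2, 0]
k=2: ys[2] = 4+12 = 16 → [9, 12, 16, 0, 2, 0]
k=3: ys[3] = 0+16 = 16 → [9, 12, 16, 16, 2, 0]
k=4: ys[4] = 2+16 = 18 → [9, 12, 16, 16, 18, 0]
k=5: ys[5] = 0+18 = 18 → [9, 12, 16, 16, 18, 18]
sum = 89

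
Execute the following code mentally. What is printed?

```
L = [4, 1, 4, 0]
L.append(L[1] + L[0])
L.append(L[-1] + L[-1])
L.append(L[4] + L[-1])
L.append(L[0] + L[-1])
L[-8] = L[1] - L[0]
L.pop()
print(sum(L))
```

append L[1]+L[0] = 1+4 = 5 → [4, 1, 4, 0, 5]
append L[-1]+L[-1] = 5+5 = 10 → [4, 1, 4, 0, 5, 10]
append L[4]+L[-1] = 5+10 = 15 → [4, 1, 4, 0, 5, 10, 15]
append L[0]+L[-1] = 4+15 = 19 → [4, 1, 4, 0, 5, 10, 15, 19]
L[-8] = L[1]-L[0] = 1-4 = -3 → [-3, 1, 4, 0, 5, 10, 15, 19]
pop() removes 19 → [-3, 1, 4, 0, 5, 10, 15]
sum = 32

32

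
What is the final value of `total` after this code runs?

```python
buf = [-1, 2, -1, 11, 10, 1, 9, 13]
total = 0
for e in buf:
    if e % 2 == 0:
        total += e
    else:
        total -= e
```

-20

e=-1: not even, total = 0-(-1) = 1
e=2: even, total = 1+2 = 3
e=-1: not even, total = 3-(-1) = 4
e=11: not even, total = 4-11 = -7
e=10: even, total = (-7)+10 = 3
e=1: not even, total = 3-1 = 2
e=9: not even, total = 2-9 = -7
e=13: not even, total = (-7)-13 = -20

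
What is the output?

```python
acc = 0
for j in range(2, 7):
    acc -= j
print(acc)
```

j=2: acc = 0-2 = -2
j=3: acc = (-2)-3 = -5
j=4: acc = (-5)-4 = -9
j=5: acc = (-9)-5 = -14
j=6: acc = (-14)-6 = -20

-20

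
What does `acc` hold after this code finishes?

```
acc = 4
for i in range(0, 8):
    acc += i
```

i=0: acc = 4+0 = 4
i=1: acc = 4+1 = 5
i=2: acc = 5+2 = 7
i=3: acc = 7+3 = 10
i=4: acc = 10+4 = 14
i=5: acc = 14+5 = 19
i=6: acc = 19+6 = 25
i=7: acc = 25+7 = 32

32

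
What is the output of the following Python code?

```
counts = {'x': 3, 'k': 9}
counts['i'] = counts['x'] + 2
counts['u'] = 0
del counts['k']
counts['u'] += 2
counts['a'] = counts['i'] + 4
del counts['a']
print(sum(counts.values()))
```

10

counts['i'] = counts['x']+2 = 5 → {'x': 3, 'k': 9, 'i': 5}
counts['u'] = 0 → {'x': 3, 'k': 9, 'i': 5, 'u': 0}
del 'k' → {'x': 3, 'i': 5, 'u': 0}
counts['u'] = 0+2 = 2 → {'x': 3, 'i': 5, 'u': 2}
counts['a'] = counts['i']+4 = 9 → {'x': 3, 'i': 5, 'u': 2, 'a': 9}
del 'a' → {'x': 3, 'i': 5, 'u': 2}
sum of values = 10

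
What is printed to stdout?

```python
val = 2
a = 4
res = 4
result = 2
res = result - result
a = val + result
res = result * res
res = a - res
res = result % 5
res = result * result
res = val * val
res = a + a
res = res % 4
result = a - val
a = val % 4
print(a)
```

2

res = 2-2 = 0
a = 2+2 = 4
res = 2*0 = 0
res = 4-0 = 4
res = 2%5 = 2
res = 2*2 = 4
res = 2*2 = 4
res = 4+4 = 8
res = 8%4 = 0
result = 4-2 = 2
a = 2%4 = 2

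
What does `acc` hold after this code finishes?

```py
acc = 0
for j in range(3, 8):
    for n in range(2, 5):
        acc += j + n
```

120

j=3,n=2: acc = 0+5 = 5
j=3,n=3: acc = 5+6 = 11
j=3,n=4: acc = 11+7 = 18
j=4,n=2: acc = 18+6 = 24
j=4,n=3: acc = 24+7 = 31
j=4,n=4: acc = 31+8 = 39
j=5,n=2: acc = 39+7 = 46
j=5,n=3: acc = 46+8 = 54
j=5,n=4: acc = 54+9 = 63
j=6,n=2: acc = 63+8 = 71
j=6,n=3: acc = 71+9 = 80
j=6,n=4: acc = 80+10 = 90
j=7,n=2: acc = 90+9 = 99
j=7,n=3: acc = 99+10 = 109
j=7,n=4: acc = 109+11 = 120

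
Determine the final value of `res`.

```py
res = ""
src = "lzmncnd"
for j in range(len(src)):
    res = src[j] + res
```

j=0: prepend 'l' → 'l'
j=1: prepend 'z' → 'zl'
j=2: prepend 'm' → 'mzl'
j=3: prepend 'n' → 'nmzl'
j=4: prepend 'c' → 'cnmzl'
j=5: prepend 'n' → 'ncnmzl'
j=6: prepend 'd' → 'dncnmzl'

'dncnmzl'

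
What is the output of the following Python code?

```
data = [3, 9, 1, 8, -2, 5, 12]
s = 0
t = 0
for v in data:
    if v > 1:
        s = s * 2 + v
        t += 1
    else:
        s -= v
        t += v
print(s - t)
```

170

v=3: >1, s = 0*2+3 = 3; t=1
v=9: >1, s = 3*2+9 = 15; t=2
v=1: not >1, s = 15-1 = 14; t=3
v=8: >1, s = 14*2+8 = 36; t=4
v=-2: not >1, s = 36-(-2) = 38; t=2
v=5: >1, s = 38*2+5 = 81; t=3
v=12: >1, s = 81*2+12 = 174; t=4
s-t = 174-4 = 170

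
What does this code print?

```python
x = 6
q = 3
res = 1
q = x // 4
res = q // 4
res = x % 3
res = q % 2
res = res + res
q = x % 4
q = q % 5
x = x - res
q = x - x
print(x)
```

4

q = 6//4 = 1
res = 1//4 = 0
res = 6%3 = 0
res = 1%2 = 1
res = 1+1 = 2
q = 6%4 = 2
q = 2%5 = 2
x = 6-2 = 4
q = 4-4 = 0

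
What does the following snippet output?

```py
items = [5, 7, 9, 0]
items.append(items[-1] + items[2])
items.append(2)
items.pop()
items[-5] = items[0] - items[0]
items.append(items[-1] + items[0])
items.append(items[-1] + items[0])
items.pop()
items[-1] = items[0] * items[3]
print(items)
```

append items[-1]+items[2] = 0+9 = 9 → [5, 7, 9, 0, 9]
append 2 → [5, 7, 9, 0, 9, 2]
pop() removes 2 → [5, 7, 9, 0, 9]
items[-5] = items[0]-items[0] = 5-5 = 0 → [0, 7, 9, 0, 9]
append items[-1]+items[0] = 9+0 = 9 → [0, 7, 9, 0, 9, 9]
append items[-1]+items[0] = 9+0 = 9 → [0, 7, 9, 0, 9, 9, 9]
pop() removes 9 → [0, 7, 9, 0, 9, 9]
items[-1] = items[0]*items[3] = 0*0 = 0 → [0, 7, 9, 0, 9, 0]

[0, 7, 9, 0, 9, 0]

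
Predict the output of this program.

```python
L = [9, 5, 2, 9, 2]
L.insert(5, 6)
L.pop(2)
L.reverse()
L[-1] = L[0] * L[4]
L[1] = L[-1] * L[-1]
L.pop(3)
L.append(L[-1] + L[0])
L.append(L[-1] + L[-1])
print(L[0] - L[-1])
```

insert 6 at 5 → [9, 5, 2, 9, 2, 6]
pop(2) removes 2 → [9, 5, 9, 2, 6]
reverse → [6, 2, 9, 5, 9]
L[-1] = L[0]*L[4] = 6*9 = 54 → [6, 2, 9, 5, 54]
L[1] = L[-1]*L[-1] = 54*54 = 2916 → [6, 2916, 9, 5, 54]
pop(3) removes 5 → [6, 2916, 9, 54]
append L[-1]+L[0] = 54+6 = 60 → [6, 2916, 9, 54, 60]
append L[-1]+L[-1] = 60+60 = 120 → [6, 2916, 9, 54, 60, 120]
L[0]-L[-1] = 6-120 = -114

-114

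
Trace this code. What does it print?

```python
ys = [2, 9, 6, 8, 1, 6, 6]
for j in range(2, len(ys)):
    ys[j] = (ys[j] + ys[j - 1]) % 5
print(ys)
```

[2, 9, 0, 3, 4, 0, 1]

j=2: ys[2] = (6+9)%5 = 0 → [2, 9, 0, 8, 1, 6, 6]
j=3: ys[3] = (8+0)%5 = 3 → [2, 9, 0, 3, 1, 6, 6]
j=4: ys[4] = (1+3)%5 = 4 → [2, 9, 0, 3, 4, 6, 6]
j=5: ys[5] = (6+4)%5 = 0 → [2, 9, 0, 3, 4, 0, 6]
j=6: ys[6] = (6+0)%5 = 1 → [2, 9, 0, 3, 4, 0, 1]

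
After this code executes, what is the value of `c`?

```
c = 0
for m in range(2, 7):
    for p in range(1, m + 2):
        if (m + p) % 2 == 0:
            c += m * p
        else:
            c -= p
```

m=2,p=1: odd sum, c = 0-1 = -1
m=2,p=2: even sum, c = (-1)+4 = 3
m=2,p=3: odd sum, c = 3-3 = 0
m=3,p=1: even sum, c = 0+3 = 3
m=3,p=2: odd sum, c = 3-2 = 1
m=3,p=3: even sum, c = 1+9 = 10
m=3,p=4: odd sum, c = 10-4 = 6
m=4,p=1: odd sum, c = 6-1 = 5
m=4,p=2: even sum, c = 5+8 = 13
m=4,p=3: odd sum, c = 13-3 = 10
m=4,p=4: even sum, c = 10+16 = 26
m=4,p=5: odd sum, c = 26-5 = 21
m=5,p=1: even sum, c = 21+5 = 26
m=5,p=2: odd sum, c = 26-2 = 24
m=5,p=3: even sum, c = 24+15 = 39
m=5,p=4: odd sum, c = 39-4 = 35
m=5,p=5: even sum, c = 35+25 = 60
m=5,p=6: odd sum, c = 60-6 = 54
m=6,p=1: odd sum, c = 54-1 = 53
m=6,p=2: even sum, c = 53+12 = 65
m=6,p=3: odd sum, c = 65-3 = 62
m=6,p=4: even sum, c = 62+24 = 86
m=6,p=5: odd sum, c = 86-5 = 81
m=6,p=6: even sum, c = 81+36 = 117
m=6,p=7: odd sum, c = 117-7 = 110

110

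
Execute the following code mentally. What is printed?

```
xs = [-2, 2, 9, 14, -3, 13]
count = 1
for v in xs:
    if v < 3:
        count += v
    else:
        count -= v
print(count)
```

-38

v=-2: <3, count = 1+(-2) = -1
v=2: <3, count = (-1)+2 = 1
v=9: not <3, count = 1-9 = -8
v=14: not <3, count = (-8)-14 = -22
v=-3: <3, count = (-22)+(-3) = -25
v=13: not <3, count = (-25)-13 = -38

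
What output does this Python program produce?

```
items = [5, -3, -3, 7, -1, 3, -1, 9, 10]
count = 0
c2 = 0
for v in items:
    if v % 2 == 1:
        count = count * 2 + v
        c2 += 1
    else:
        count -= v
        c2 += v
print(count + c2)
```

483

v=5: odd, count = 0*2+5 = 5; c2=1
v=-3: odd, count = 5*2+(-3) = 7; c2=2
v=-3: odd, count = 7*2+(-3) = 11; c2=3
v=7: odd, count = 11*2+7 = 29; c2=4
v=-1: odd, count = 29*2+(-1) = 57; c2=5
v=3: odd, count = 57*2+3 = 117; c2=6
v=-1: odd, count = 117*2+(-1) = 233; c2=7
v=9: odd, count = 233*2+9 = 475; c2=8
v=10: not odd, count = 475-10 = 465; c2=18
count+c2 = 465+18 = 483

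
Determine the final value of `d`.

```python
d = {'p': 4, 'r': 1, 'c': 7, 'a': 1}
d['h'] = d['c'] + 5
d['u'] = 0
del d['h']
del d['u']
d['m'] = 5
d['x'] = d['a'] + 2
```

d['h'] = d['c']+5 = 12 → {'p': 4, 'r': 1, 'c': 7, 'a': 1, 'h': 12}
d['u'] = 0 → {'p': 4, 'r': 1, 'c': 7, 'a': 1, 'h': 12, 'u': 0}
del 'h' → {'p': 4, 'r': 1, 'c': 7, 'a': 1, 'u': 0}
del 'u' → {'p': 4, 'r': 1, 'c': 7, 'a': 1}
d['m'] = 5 → {'p': 4, 'r': 1, 'c': 7, 'a': 1, 'm': 5}
d['x'] = d['a']+2 = 3 → {'p': 4, 'r': 1, 'c': 7, 'a': 1, 'm': 5, 'x': 3}

{'p': 4, 'r': 1, 'c': 7, 'a': 1, 'm': 5, 'x': 3}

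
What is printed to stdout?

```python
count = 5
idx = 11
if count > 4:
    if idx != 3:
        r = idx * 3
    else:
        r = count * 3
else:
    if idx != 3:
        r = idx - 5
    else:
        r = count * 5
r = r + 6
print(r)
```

39

count=5, idx=11
count > 4 is True; idx != 3 is True
→ r = idx * 3 = 33
r = 33+6 = 39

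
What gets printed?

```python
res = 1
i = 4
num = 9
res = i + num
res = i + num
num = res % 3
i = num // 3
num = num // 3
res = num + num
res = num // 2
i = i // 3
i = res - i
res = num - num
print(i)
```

0

res = 4+9 = 13
res = 4+9 = 13
num = 13%3 = 1
i = 1//3 = 0
num = 1//3 = 0
res = 0+0 = 0
res = 0//2 = 0
i = 0//3 = 0
i = 0-0 = 0
res = 0-0 = 0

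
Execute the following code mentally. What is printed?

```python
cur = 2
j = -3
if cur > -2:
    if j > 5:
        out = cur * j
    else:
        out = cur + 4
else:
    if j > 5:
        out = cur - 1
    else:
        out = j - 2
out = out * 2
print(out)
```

cur=2, j=-3
cur > -2 is True; j > 5 is False
→ out = cur + 4 = 6
out = 6*2 = 12

12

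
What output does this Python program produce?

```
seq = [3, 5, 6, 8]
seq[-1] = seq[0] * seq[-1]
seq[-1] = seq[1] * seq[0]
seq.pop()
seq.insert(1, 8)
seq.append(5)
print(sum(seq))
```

seq[-1] = seq[0]*seq[-1] = 3*8 = 24 → [3, 5, 6, 24]
seq[-1] = seq[1]*seq[0] = 5*3 = 15 → [3, 5, 6, 15]
pop() removes 15 → [3, 5, 6]
insert 8 at 1 → [3, 8, 5, 6]
append 5 → [3, 8, 5, 6, 5]
sum = 27

27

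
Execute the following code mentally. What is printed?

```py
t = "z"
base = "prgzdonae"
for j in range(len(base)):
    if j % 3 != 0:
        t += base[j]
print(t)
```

zrgdoae

j=0: skip
j=1: add 'r' → 'zr'
j=2: add 'g' → 'zrg'
j=3: skip
j=4: add 'd' → 'zrgd'
j=5: add 'o' → 'zrgdo'
j=6: skip
j=7: add 'a' → 'zrgdoa'
j=8: add 'e' → 'zrgdoae'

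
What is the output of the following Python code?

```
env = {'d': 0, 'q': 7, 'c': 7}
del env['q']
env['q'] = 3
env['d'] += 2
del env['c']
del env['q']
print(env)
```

del 'q' → {'d': 0, 'c': 7}
env['q'] = 3 → {'d': 0, 'c': 7, 'q': 3}
env['d'] = 0+2 = 2 → {'d': 2, 'c': 7, 'q': 3}
del 'c' → {'d': 2, 'q': 3}
del 'q' → {'d': 2}

{'d': 2}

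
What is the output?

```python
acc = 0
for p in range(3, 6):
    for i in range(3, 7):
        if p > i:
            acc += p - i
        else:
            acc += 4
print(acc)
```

40

p=3,i=3: not 3>3, acc = 0+4 = 4
p=3,i=4: not 3>4, acc = 4+4 = 8
p=3,i=5: not 3>5, acc = 8+4 = 12
p=3,i=6: not 3>6, acc = 12+4 = 16
p=4,i=3: 4>3, acc = 16+1 = 17
p=4,i=4: not 4>4, acc = 17+4 = 21
p=4,i=5: not 4>5, acc = 21+4 = 25
p=4,i=6: not 4>6, acc = 25+4 = 29
p=5,i=3: 5>3, acc = 29+2 = 31
p=5,i=4: 5>4, acc = 31+1 = 32
p=5,i=5: not 5>5, acc = 32+4 = 36
p=5,i=6: not 5>6, acc = 36+4 = 40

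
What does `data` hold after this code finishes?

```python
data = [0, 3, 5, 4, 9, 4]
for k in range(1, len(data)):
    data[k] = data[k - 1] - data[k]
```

k=1: data[1] = 0-3 = -3 → [0, -3, 5, 4, 9, 4]
k=2: data[2] = (-3)-5 = -8 → [0, -3, -8, 4, 9, 4]
k=3: data[3] = (-8)-4 = -12 → [0, -3, -8, -12, 9, 4]
k=4: data[4] = (-12)-9 = -21 → [0, -3, -8, -12, -21, 4]
k=5: data[5] = (-21)-4 = -25 → [0, -3, -8, -12, -21, -25]

[0, -3, -8, -12, -21, -25]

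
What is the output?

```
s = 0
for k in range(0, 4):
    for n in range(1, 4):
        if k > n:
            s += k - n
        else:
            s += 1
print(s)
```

13

k=0,n=1: not 0>1, s = 0+1 = 1
k=0,n=2: not 0>2, s = 1+1 = 2
k=0,n=3: not 0>3, s = 2+1 = 3
k=1,n=1: not 1>1, s = 3+1 = 4
k=1,n=2: not 1>2, s = 4+1 = 5
k=1,n=3: not 1>3, s = 5+1 = 6
k=2,n=1: 2>1, s = 6+1 = 7
k=2,n=2: not 2>2, s = 7+1 = 8
k=2,n=3: not 2>3, s = 8+1 = 9
k=3,n=1: 3>1, s = 9+2 = 11
k=3,n=2: 3>2, s = 11+1 = 12
k=3,n=3: not 3>3, s = 12+1 = 13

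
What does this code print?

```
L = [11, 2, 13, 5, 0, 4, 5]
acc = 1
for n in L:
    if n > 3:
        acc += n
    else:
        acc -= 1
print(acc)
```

37

n=11: >3, acc = 1+11 = 12
n=2: not >3, acc = 12-1 = 11
n=13: >3, acc = 11+13 = 24
n=5: >3, acc = 24+5 = 29
n=0: not >3, acc = 29-1 = 28
n=4: >3, acc = 28+4 = 32
n=5: >3, acc = 32+5 = 37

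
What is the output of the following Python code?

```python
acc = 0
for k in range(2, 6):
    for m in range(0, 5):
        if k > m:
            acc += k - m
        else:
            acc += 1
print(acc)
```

40

k=2,m=0: 2>0, acc = 0+2 = 2
k=2,m=1: 2>1, acc = 2+1 = 3
k=2,m=2: not 2>2, acc = 3+1 = 4
k=2,m=3: not 2>3, acc = 4+1 = 5
k=2,m=4: not 2>4, acc = 5+1 = 6
k=3,m=0: 3>0, acc = 6+3 = 9
k=3,m=1: 3>1, acc = 9+2 = 11
k=3,m=2: 3>2, acc = 11+1 = 12
k=3,m=3: not 3>3, acc = 12+1 = 13
k=3,m=4: not 3>4, acc = 13+1 = 14
k=4,m=0: 4>0, acc = 14+4 = 18
k=4,m=1: 4>1, acc = 18+3 = 21
k=4,m=2: 4>2, acc = 21+2 = 23
k=4,m=3: 4>3, acc = 23+1 = 24
k=4,m=4: not 4>4, acc = 24+1 = 25
k=5,m=0: 5>0, acc = 25+5 = 30
k=5,m=1: 5>1, acc = 30+4 = 34
k=5,m=2: 5>2, acc = 34+3 = 37
k=5,m=3: 5>3, acc = 37+2 = 39
k=5,m=4: 5>4, acc = 39+1 = 40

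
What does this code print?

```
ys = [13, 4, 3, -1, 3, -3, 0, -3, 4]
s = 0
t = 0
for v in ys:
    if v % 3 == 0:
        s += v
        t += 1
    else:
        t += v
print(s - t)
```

-25

v=13: not %3==0; t=13
v=4: not %3==0; t=17
v=3: %3==0, s = 0+3 = 3; t=18
v=-1: not %3==0; t=17
v=3: %3==0, s = 3+3 = 6; t=18
v=-3: %3==0, s = 6+(-3) = 3; t=19
v=0: %3==0, s = 3+0 = 3; t=20
v=-3: %3==0, s = 3+(-3) = 0; t=21
v=4: not %3==0; t=25
s-t = 0-25 = -25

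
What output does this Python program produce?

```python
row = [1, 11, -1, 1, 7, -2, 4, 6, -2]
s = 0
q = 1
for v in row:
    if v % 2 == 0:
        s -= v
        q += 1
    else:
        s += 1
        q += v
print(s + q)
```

23

v=1: not even, s = 0+1 = 1; q=2
v=11: not even, s = 1+1 = 2; q=13
v=-1: not even, s = 2+1 = 3; q=12
v=1: not even, s = 3+1 = 4; q=13
v=7: not even, s = 4+1 = 5; q=20
v=-2: even, s = 5-(-2) = 7; q=21
v=4: even, s = 7-4 = 3; q=22
v=6: even, s = 3-6 = -3; q=23
v=-2: even, s = (-3)-(-2) = -1; q=24
s+q = (-1)+24 = 23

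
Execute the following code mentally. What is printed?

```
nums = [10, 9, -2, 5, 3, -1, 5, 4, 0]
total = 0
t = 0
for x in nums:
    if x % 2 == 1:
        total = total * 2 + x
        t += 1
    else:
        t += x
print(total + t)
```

216

x=10: not odd; t=10
x=9: odd, total = 0*2+9 = 9; t=11
x=-2: not odd; t=9
x=5: odd, total = 9*2+5 = 23; t=10
x=3: odd, total = 23*2+3 = 49; t=11
x=-1: odd, total = 49*2+(-1) = 97; t=12
x=5: odd, total = 97*2+5 = 199; t=13
x=4: not odd; t=17
x=0: not odd; t=17
total+t = 199+17 = 216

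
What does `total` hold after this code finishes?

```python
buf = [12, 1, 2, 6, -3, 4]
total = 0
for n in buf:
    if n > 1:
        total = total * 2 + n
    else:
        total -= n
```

118

n=12: >1, total = 0*2+12 = 12
n=1: not >1, total = 12-1 = 11
n=2: >1, total = 11*2+2 = 24
n=6: >1, total = 24*2+6 = 54
n=-3: not >1, total = 54-(-3) = 57
n=4: >1, total = 57*2+4 = 118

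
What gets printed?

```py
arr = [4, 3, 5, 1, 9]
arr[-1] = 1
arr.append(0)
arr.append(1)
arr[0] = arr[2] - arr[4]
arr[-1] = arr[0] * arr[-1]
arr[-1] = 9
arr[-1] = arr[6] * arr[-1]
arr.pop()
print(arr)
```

[4, 3, 5, 1, 1, 0]

arr[-1] = 1 → [4, 3, 5, 1, 1]
append 0 → [4, 3, 5, 1, 1, 0]
append 1 → [4, 3, 5, 1, 1, 0, 1]
arr[0] = arr[2]-arr[4] = 5-1 = 4 → [4, 3, 5, 1, 1, 0, 1]
arr[-1] = arr[0]*arr[-1] = 4*1 = 4 → [4, 3, 5, 1, 1, 0, 4]
arr[-1] = 9 → [4, 3, 5, 1, 1, 0, 9]
arr[-1] = arr[6]*arr[-1] = 9*9 = 81 → [4, 3, 5, 1, 1, 0, 81]
pop() removes 81 → [4, 3, 5, 1, 1, 0]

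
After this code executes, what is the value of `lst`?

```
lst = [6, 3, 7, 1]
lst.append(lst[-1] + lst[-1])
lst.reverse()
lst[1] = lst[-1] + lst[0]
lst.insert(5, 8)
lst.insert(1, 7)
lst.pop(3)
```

[2, 7, 8, 3, 6, 8]

append lst[-1]+lst[-1] = 1+1 = 2 → [6, 3, 7, 1, 2]
reverse → [2, 1, 7, 3, 6]
lst[1] = lst[-1]+lst[0] = 6+2 = 8 → [2, 8, 7, 3, 6]
insert 8 at 5 → [2, 8, 7, 3, 6, 8]
insert 7 at 1 → [2, 7, 8, 7, 3, 6, 8]
pop(3) removes 7 → [2, 7, 8, 3, 6, 8]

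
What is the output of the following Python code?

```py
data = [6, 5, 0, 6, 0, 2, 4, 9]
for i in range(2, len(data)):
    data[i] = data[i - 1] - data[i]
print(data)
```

[6, 5, 5, -1, -1, -3, -7, -16]

i=2: data[2] = 5-0 = 5 → [6, 5, 5, 6, 0, 2, 4, 9]
i=3: data[3] = 5-6 = -1 → [6, 5, 5, -1, 0, 2, 4, 9]
i=4: data[4] = (-1)-0 = -1 → [6, 5, 5, -1, -1, 2, 4, 9]
i=5: data[5] = (-1)-2 = -3 → [6, 5, 5, -1, -1, -3, 4, 9]
i=6: data[6] = (-3)-4 = -7 → [6, 5, 5, -1, -1, -3, -7, 9]
i=7: data[7] = (-7)-9 = -16 → [6, 5, 5, -1, -1, -3, -7, -16]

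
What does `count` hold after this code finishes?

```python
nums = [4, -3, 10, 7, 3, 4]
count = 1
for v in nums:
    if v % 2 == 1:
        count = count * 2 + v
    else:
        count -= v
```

v=4: not odd, count = 1-4 = -3
v=-3: odd, count = (-3)*2+(-3) = -9
v=10: not odd, count = (-9)-10 = -19
v=7: odd, count = (-19)*2+7 = -31
v=3: odd, count = (-31)*2+3 = -59
v=4: not odd, count = (-59)-4 = -63

-63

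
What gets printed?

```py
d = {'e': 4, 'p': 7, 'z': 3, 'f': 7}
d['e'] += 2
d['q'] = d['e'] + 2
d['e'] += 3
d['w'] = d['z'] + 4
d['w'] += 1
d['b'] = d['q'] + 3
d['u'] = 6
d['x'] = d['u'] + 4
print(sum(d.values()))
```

69

d['e'] = 4+2 = 6 → {'e': 6, 'p': 7, 'z': 3, 'f': 7}
d['q'] = d['e']+2 = 8 → {'e': 6, 'p': 7, 'z': 3, 'f': 7, 'q': 8}
d['e'] = 6+3 = 9 → {'e': 9, 'p': 7, 'z': 3, 'f': 7, 'q': 8}
d['w'] = d['z']+4 = 7 → {'e': 9, 'p': 7, 'z': 3, 'f': 7, 'q': 8, 'w': 7}
d['w'] = 7+1 = 8 → {'e': 9, 'p': 7, 'z': 3, 'f': 7, 'q': 8, 'w': 8}
d['b'] = d['q']+3 = 11 → {'e': 9, 'p': 7, 'z': 3, 'f': 7, 'q': 8, 'w': 8, 'b': 11}
d['u'] = 6 → {'e': 9, 'p': 7, 'z': 3, 'f': 7, 'q': 8, 'w': 8, 'b': 11, 'u': 6}
d['x'] = d['u']+4 = 10 → {'e': 9, 'p': 7, 'z': 3, 'f': 7, 'q': 8, 'w': 8, 'b': 11, 'u': 6, 'x': 10}
sum of values = 69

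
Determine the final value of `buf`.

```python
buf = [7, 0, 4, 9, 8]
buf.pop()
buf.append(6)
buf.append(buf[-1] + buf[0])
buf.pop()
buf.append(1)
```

pop() removes 8 → [7, 0, 4, 9]
append 6 → [7, 0, 4, 9, 6]
append buf[-1]+buf[0] = 6+7 = 13 → [7, 0, 4, 9, 6, 13]
pop() removes 13 → [7, 0, 4, 9, 6]
append 1 → [7, 0, 4, 9, 6, 1]

[7, 0, 4, 9, 6, 1]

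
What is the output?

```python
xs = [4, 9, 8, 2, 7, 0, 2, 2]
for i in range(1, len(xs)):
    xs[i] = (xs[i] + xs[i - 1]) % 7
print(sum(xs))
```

i=1: xs[1] = (9+4)%7 = 6 → [4, 6, 8, 2, 7, 0, 2, 2]
i=2: xs[2] = (8+6)%7 = 0 → [4, 6, 0, 2, 7, 0, 2, 2]
i=3: xs[3] = (2+0)%7 = 2 → [4, 6, 0, 2, 7, 0, 2, 2]
i=4: xs[4] = (7+2)%7 = 2 → [4, 6, 0, 2, 2, 0, 2, 2]
i=5: xs[5] = (0+2)%7 = 2 → [4, 6, 0, 2, 2, 2, 2, 2]
i=6: xs[6] = (2+2)%7 = 4 → [4, 6, 0, 2, 2, 2, 4, 2]
i=7: xs[7] = (2+4)%7 = 6 → [4, 6, 0, 2, 2, 2, 4, 6]
sum = 26

26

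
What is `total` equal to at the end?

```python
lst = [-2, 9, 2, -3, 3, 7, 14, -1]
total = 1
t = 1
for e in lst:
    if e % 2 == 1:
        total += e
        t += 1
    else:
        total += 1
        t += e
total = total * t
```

e=-2: not odd, total = 1+1 = 2; t=-1
e=9: odd, total = 2+9 = 11; t=0
e=2: not odd, total = 11+1 = 12; t=2
e=-3: odd, total = 12+(-3) = 9; t=3
e=3: odd, total = 9+3 = 12; t=4
e=7: odd, total = 12+7 = 19; t=5
e=14: not odd, total = 19+1 = 20; t=19
e=-1: odd, total = 20+(-1) = 19; t=20
total*t = 19*20 = 380

380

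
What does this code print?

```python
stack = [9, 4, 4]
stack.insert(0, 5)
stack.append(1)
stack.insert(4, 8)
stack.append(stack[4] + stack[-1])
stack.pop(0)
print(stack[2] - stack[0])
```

-5

insert 5 at 0 → [5, 9, 4, 4]
append 1 → [5, 9, 4, 4, 1]
insert 8 at 4 → [5, 9, 4, 4, 8, 1]
append stack[4]+stack[-1] = 8+1 = 9 → [5, 9, 4, 4, 8, 1, 9]
pop(0) removes 5 → [9, 4, 4, 8, 1, 9]
stack[2]-stack[0] = 4-9 = -5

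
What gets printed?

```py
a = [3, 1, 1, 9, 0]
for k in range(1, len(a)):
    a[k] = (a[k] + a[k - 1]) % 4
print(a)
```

[3, 0, 1, 2, 2]

k=1: a[1] = (1+3)%4 = 0 → [3, 0, 1, 9, 0]
k=2: a[2] = (1+0)%4 = 1 → [3, 0, 1, 9, 0]
k=3: a[3] = (9+1)%4 = 2 → [3, 0, 1, 2, 0]
k=4: a[4] = (0+2)%4 = 2 → [3, 0, 1, 2, 2]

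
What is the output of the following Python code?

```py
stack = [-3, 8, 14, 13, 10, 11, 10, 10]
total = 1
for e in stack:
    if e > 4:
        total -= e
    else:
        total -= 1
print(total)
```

e=-3: not >4, total = 1-1 = 0
e=8: >4, total = 0-8 = -8
e=14: >4, total = (-8)-14 = -22
e=13: >4, total = (-22)-13 = -35
e=10: >4, total = (-35)-10 = -45
e=11: >4, total = (-45)-11 = -56
e=10: >4, total = (-56)-10 = -66
e=10: >4, total = (-66)-10 = -76

-76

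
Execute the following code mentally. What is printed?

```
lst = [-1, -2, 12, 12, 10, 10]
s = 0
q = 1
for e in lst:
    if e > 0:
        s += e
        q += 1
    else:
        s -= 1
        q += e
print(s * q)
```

e=-1: not >0, s = 0-1 = -1; q=0
e=-2: not >0, s = (-1)-1 = -2; q=-2
e=12: >0, s = (-2)+12 = 10; q=-1
e=12: >0, s = 10+12 = 22; q=0
e=10: >0, s = 22+10 = 32; q=1
e=10: >0, s = 32+10 = 42; q=2
s*q = 42*2 = 84

84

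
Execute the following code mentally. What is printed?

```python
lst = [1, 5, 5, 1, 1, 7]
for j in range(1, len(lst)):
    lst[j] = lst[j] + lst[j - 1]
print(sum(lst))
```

j=1: lst[1] = 5+1 = 6 → [1, 6, 5, 1, 1, 7]
j=2: lst[2] = 5+6 = 11 → [1, 6, 11, 1, 1, 7]
j=3: lst[3] = 1+11 = 12 → [1, 6, 11, 12, 1, 7]
j=4: lst[4] = 1+12 = 13 → [1, 6, 11, 12, 13, 7]
j=5: lst[5] = 7+13 = 20 → [1, 6, 11, 12, 13, 20]
sum = 63

63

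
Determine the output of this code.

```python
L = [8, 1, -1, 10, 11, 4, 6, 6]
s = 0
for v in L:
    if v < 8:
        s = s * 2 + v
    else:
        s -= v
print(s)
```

v=8: not <8, s = 0-8 = -8
v=1: <8, s = (-8)*2+1 = -15
v=-1: <8, s = (-15)*2+(-1) = -31
v=10: not <8, s = (-31)-10 = -41
v=11: not <8, s = (-41)-11 = -52
v=4: <8, s = (-52)*2+4 = -100
v=6: <8, s = (-100)*2+6 = -194
v=6: <8, s = (-194)*2+6 = -382

-382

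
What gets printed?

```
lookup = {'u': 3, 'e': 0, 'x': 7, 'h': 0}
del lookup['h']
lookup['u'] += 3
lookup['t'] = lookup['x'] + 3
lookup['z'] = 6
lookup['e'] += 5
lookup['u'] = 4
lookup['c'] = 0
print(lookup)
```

del 'h' → {'u': 3, 'e': 0, 'x': 7}
lookup['u'] = 3+3 = 6 → {'u': 6, 'e': 0, 'x': 7}
lookup['t'] = lookup['x']+3 = 10 → {'u': 6, 'e': 0, 'x': 7, 't': 10}
lookup['z'] = 6 → {'u': 6, 'e': 0, 'x': 7, 't': 10, 'z': 6}
lookup['e'] = 0+5 = 5 → {'u': 6, 'e': 5, 'x': 7, 't': 10, 'z': 6}
lookup['u'] = 4 → {'u': 4, 'e': 5, 'x': 7, 't': 10, 'z': 6}
lookup['c'] = 0 → {'u': 4, 'e': 5, 'x': 7, 't': 10, 'z': 6, 'c': 0}

{'u': 4, 'e': 5, 'x': 7, 't': 10, 'z': 6, 'c': 0}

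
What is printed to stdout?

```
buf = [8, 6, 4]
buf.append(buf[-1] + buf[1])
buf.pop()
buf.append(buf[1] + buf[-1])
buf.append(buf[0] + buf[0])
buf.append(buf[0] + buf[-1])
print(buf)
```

[8, 6, 4, 10, 16, 24]

append buf[-1]+buf[1] = 4+6 = 10 → [8, 6, 4, 10]
pop() removes 10 → [8, 6, 4]
append buf[1]+buf[-1] = 6+4 = 10 → [8, 6, 4, 10]
append buf[0]+buf[0] = 8+8 = 16 → [8, 6, 4, 10, 16]
append buf[0]+buf[-1] = 8+16 = 24 → [8, 6, 4, 10, 16, 24]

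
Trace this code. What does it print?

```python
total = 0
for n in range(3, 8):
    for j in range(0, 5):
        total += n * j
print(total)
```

250

n=3,j=0: total = 0+0 = 0
n=3,j=1: total = 0+3 = 3
n=3,j=2: total = 3+6 = 9
n=3,j=3: total = 9+9 = 18
n=3,j=4: total = 18+12 = 30
n=4,j=0: total = 30+0 = 30
n=4,j=1: total = 30+4 = 34
n=4,j=2: total = 34+8 = 42
n=4,j=3: total = 42+12 = 54
n=4,j=4: total = 54+16 = 70
n=5,j=0: total = 70+0 = 70
n=5,j=1: total = 70+5 = 75
n=5,j=2: total = 75+10 = 85
n=5,j=3: total = 85+15 = 100
n=5,j=4: total = 100+20 = 120
n=6,j=0: total = 120+0 = 120
n=6,j=1: total = 120+6 = 126
n=6,j=2: total = 126+12 = 138
n=6,j=3: total = 138+18 = 156
n=6,j=4: total = 156+24 = 180
n=7,j=0: total = 180+0 = 180
n=7,j=1: total = 180+7 = 187
n=7,j=2: total = 187+14 = 201
n=7,j=3: total = 201+21 = 222
n=7,j=4: total = 222+28 = 250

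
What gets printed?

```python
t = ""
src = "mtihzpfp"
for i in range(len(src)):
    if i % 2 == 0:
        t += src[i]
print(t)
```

i=0: add 'm' → 'm'
i=1: skip
i=2: add 'i' → 'mi'
i=3: skip
i=4: add 'z' → 'miz'
i=5: skip
i=6: add 'f' → 'mizf'
i=7: skip

mizf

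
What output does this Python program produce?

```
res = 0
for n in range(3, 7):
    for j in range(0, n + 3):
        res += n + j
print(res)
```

n=3,j=0: res = 0+3 = 3
n=3,j=1: res = 3+4 = 7
n=3,j=2: res = 7+5 = 12
n=3,j=3: res = 12+6 = 18
n=3,j=4: res = 18+7 = 25
n=3,j=5: res = 25+8 = 33
n=4,j=0: res = 33+4 = 37
n=4,j=1: res = 37+5 = 42
n=4,j=2: res = 42+6 = 48
n=4,j=3: res = 48+7 = 55
n=4,j=4: res = 55+8 = 63
n=4,j=5: res = 63+9 = 72
n=4,j=6: res = 72+10 = 82
n=5,j=0: res = 82+5 = 87
n=5,j=1: res = 87+6 = 93
n=5,j=2: res = 93+7 = 100
n=5,j=3: res = 100+8 = 108
n=5,j=4: res = 108+9 = 117
n=5,j=5: res = 117+10 = 127
n=5,j=6: res = 127+11 = 138
n=5,j=7: res = 138+12 = 150
n=6,j=0: res = 150+6 = 156
n=6,j=1: res = 156+7 = 163
n=6,j=2: res = 163+8 = 171
n=6,j=3: res = 171+9 = 180
n=6,j=4: res = 180+10 = 190
n=6,j=5: res = 190+11 = 201
n=6,j=6: res = 201+12 = 213
n=6,j=7: res = 213+13 = 226
n=6,j=8: res = 226+14 = 240

240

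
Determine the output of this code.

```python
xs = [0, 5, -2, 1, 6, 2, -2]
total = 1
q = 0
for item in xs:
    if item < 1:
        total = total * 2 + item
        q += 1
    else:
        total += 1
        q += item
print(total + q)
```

item=0: <1, total = 1*2+0 = 2; q=1
item=5: not <1, total = 2+1 = 3; q=6
item=-2: <1, total = 3*2+(-2) = 4; q=7
item=1: not <1, total = 4+1 = 5; q=8
item=6: not <1, total = 5+1 = 6; q=14
item=2: not <1, total = 6+1 = 7; q=16
item=-2: <1, total = 7*2+(-2) = 12; q=17
total+q = 12+17 = 29

29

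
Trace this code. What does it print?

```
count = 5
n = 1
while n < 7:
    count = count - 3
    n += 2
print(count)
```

-4

n=1: count = 5-3 = 2
n=3: count = 2-3 = -1
n=5: count = (-1)-3 = -4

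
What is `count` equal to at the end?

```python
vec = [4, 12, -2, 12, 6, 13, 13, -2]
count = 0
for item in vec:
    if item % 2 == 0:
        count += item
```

30

item=4: even, count = 0+4 = 4
item=12: even, count = 4+12 = 16
item=-2: even, count = 16+(-2) = 14
item=12: even, count = 14+12 = 26
item=6: even, count = 26+6 = 32
item=13: not even
item=13: not even
item=-2: even, count = 32+(-2) = 30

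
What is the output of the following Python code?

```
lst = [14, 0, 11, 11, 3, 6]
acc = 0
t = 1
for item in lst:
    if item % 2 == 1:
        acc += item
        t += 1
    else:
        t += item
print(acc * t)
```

item=14: not odd; t=15
item=0: not odd; t=15
item=11: odd, acc = 0+11 = 11; t=16
item=11: odd, acc = 11+11 = 22; t=17
item=3: odd, acc = 22+3 = 25; t=18
item=6: not odd; t=24
acc*t = 25*24 = 600

600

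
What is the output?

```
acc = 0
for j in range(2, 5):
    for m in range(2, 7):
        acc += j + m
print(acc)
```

105

j=2,m=2: acc = 0+4 = 4
j=2,m=3: acc = 4+5 = 9
j=2,m=4: acc = 9+6 = 15
j=2,m=5: acc = 15+7 = 22
j=2,m=6: acc = 22+8 = 30
j=3,m=2: acc = 30+5 = 35
j=3,m=3: acc = 35+6 = 41
j=3,m=4: acc = 41+7 = 48
j=3,m=5: acc = 48+8 = 56
j=3,m=6: acc = 56+9 = 65
j=4,m=2: acc = 65+6 = 71
j=4,m=3: acc = 71+7 = 78
j=4,m=4: acc = 78+8 = 86
j=4,m=5: acc = 86+9 = 95
j=4,m=6: acc = 95+10 = 105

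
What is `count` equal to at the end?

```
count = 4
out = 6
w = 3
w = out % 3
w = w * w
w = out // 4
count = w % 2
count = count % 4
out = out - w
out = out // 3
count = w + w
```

2

w = 6%3 = 0
w = 0*0 = 0
w = 6//4 = 1
count = 1%2 = 1
count = 1%4 = 1
out = 6-1 = 5
out = 5//3 = 1
count = 1+1 = 2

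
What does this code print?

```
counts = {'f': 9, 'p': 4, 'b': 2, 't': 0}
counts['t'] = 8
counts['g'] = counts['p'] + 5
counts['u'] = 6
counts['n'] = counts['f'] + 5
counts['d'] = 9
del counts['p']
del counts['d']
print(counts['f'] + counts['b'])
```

11

counts['t'] = 8 → {'f': 9, 'p': 4, 'b': 2, 't': 8}
counts['g'] = counts['p']+5 = 9 → {'f': 9, 'p': 4, 'b': 2, 't': 8, 'g': 9}
counts['u'] = 6 → {'f': 9, 'p': 4, 'b': 2, 't': 8, 'g': 9, 'u': 6}
counts['n'] = counts['f']+5 = 14 → {'f': 9, 'p': 4, 'b': 2, 't': 8, 'g': 9, 'u': 6, 'n': 14}
counts['d'] = 9 → {'f': 9, 'p': 4, 'b': 2, 't': 8, 'g': 9, 'u': 6, 'n': 14, 'd': 9}
del 'p' → {'f': 9, 'b': 2, 't': 8, 'g': 9, 'u': 6, 'n': 14, 'd': 9}
del 'd' → {'f': 9, 'b': 2, 't': 8, 'g': 9, 'u': 6, 'n': 14}
counts['f']+counts['b'] = 9+2 = 11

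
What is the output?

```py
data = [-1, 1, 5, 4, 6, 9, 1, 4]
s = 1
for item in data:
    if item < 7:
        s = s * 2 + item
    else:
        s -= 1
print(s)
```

234

item=-1: <7, s = 1*2+(-1) = 1
item=1: <7, s = 1*2+1 = 3
item=5: <7, s = 3*2+5 = 11
item=4: <7, s = 11*2+4 = 26
item=6: <7, s = 26*2+6 = 58
item=9: not <7, s = 58-1 = 57
item=1: <7, s = 57*2+1 = 115
item=4: <7, s = 115*2+4 = 234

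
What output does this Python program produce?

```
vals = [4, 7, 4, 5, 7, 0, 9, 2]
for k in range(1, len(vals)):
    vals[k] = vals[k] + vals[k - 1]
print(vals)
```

k=1: vals[1] = 7+4 = 11 → [4, 11, 4, 5, 7, 0, 9, 2]
k=2: vals[2] = 4+11 = 15 → [4, 11, 15, 5, 7, 0, 9, 2]
k=3: vals[3] = 5+15 = 20 → [4, 11, 15, 20, 7, 0, 9, 2]
k=4: vals[4] = 7+20 = 27 → [4, 11, 15, 20, 27, 0, 9, 2]
k=5: vals[5] = 0+27 = 27 → [4, 11, 15, 20, 27, 27, 9, 2]
k=6: vals[6] = 9+27 = 36 → [4, 11, 15, 20, 27, 27, 36, 2]
k=7: vals[7] = 2+36 = 38 → [4, 11, 15, 20, 27, 27, 36, 38]

[4, 11, 15, 20, 27, 27, 36, 38]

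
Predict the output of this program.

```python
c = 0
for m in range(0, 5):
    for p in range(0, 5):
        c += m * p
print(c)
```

100

m=0,p=0: c = 0+0 = 0
m=0,p=1: c = 0+0 = 0
m=0,p=2: c = 0+0 = 0
m=0,p=3: c = 0+0 = 0
m=0,p=4: c = 0+0 = 0
m=1,p=0: c = 0+0 = 0
m=1,p=1: c = 0+1 = 1
m=1,p=2: c = 1+2 = 3
m=1,p=3: c = 3+3 = 6
m=1,p=4: c = 6+4 = 10
m=2,p=0: c = 10+0 = 10
m=2,p=1: c = 10+2 = 12
m=2,p=2: c = 12+4 = 16
m=2,p=3: c = 16+6 = 22
m=2,p=4: c = 22+8 = 30
m=3,p=0: c = 30+0 = 30
m=3,p=1: c = 30+3 = 33
m=3,p=2: c = 33+6 = 39
m=3,p=3: c = 39+9 = 48
m=3,p=4: c = 48+12 = 60
m=4,p=0: c = 60+0 = 60
m=4,p=1: c = 60+4 = 64
m=4,p=2: c = 64+8 = 72
m=4,p=3: c = 72+12 = 84
m=4,p=4: c = 84+16 = 100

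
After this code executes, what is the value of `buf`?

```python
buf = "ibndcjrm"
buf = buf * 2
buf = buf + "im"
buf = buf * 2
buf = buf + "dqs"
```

'ibndcjrmibndcjrmimibndcjrmibndcjrmimdqs'

repeat ×2 → 'ibndcjrmibndcjrm'
+ 'im' → 'ibndcjrmibndcjrmim'
repeat ×2 → 'ibndcjrmibndcjrmimibndcjrmibndcjrmim'
+ 'dqs' → 'ibndcjrmibndcjrmimibndcjrmibndcjrmimdqs'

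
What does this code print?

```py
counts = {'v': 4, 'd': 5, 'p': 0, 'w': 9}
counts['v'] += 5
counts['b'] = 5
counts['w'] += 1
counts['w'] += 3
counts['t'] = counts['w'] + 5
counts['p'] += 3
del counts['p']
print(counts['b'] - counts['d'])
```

counts['v'] = 4+5 = 9 → {'v': 9, 'd': 5, 'p': 0, 'w': 9}
counts['b'] = 5 → {'v': 9, 'd': 5, 'p': 0, 'w': 9, 'b': 5}
counts['w'] = 9+1 = 10 → {'v': 9, 'd': 5, 'p': 0, 'w': 10, 'b': 5}
counts['w'] = 10+3 = 13 → {'v': 9, 'd': 5, 'p': 0, 'w': 13, 'b': 5}
counts['t'] = counts['w']+5 = 18 → {'v': 9, 'd': 5, 'p': 0, 'w': 13, 'b': 5, 't': 18}
counts['p'] = 0+3 = 3 → {'v': 9, 'd': 5, 'p': 3, 'w': 13, 'b': 5, 't': 18}
del 'p' → {'v': 9, 'd': 5, 'w': 13, 'b': 5, 't': 18}
counts['b']-counts['d'] = 5-5 = 0

0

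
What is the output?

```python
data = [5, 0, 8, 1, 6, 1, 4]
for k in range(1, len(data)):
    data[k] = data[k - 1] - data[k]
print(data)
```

[5, 5, -3, -4, -10, -11, -15]

k=1: data[1] = 5-0 = 5 → [5, 5, 8, 1, 6, 1, 4]
k=2: data[2] = 5-8 = -3 → [5, 5, -3, 1, 6, 1, 4]
k=3: data[3] = (-3)-1 = -4 → [5, 5, -3, -4, 6, 1, 4]
k=4: data[4] = (-4)-6 = -10 → [5, 5, -3, -4, -10, 1, 4]
k=5: data[5] = (-10)-1 = -11 → [5, 5, -3, -4, -10, -11, 4]
k=6: data[6] = (-11)-4 = -15 → [5, 5, -3, -4, -10, -11, -15]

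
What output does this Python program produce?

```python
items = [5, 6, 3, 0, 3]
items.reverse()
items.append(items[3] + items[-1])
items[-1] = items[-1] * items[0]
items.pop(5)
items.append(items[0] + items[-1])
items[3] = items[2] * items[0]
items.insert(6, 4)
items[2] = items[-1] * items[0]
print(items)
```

[3, 0, 12, 9, 5, 8, 4]

reverse → [3, 0, 3, 6, 5]
append items[3]+items[-1] = 6+5 = 11 → [3, 0, 3, 6, 5, 11]
items[-1] = items[-1]*items[0] = 11*3 = 33 → [3, 0, 3, 6, 5, 33]
pop(5) removes 33 → [3, 0, 3, 6, 5]
append items[0]+items[-1] = 3+5 = 8 → [3, 0, 3, 6, 5, 8]
items[3] = items[2]*items[0] = 3*3 = 9 → [3, 0, 3, 9, 5, 8]
insert 4 at 6 → [3, 0, 3, 9, 5, 8, 4]
items[2] = items[-1]*items[0] = 4*3 = 12 → [3, 0, 12, 9, 5, 8, 4]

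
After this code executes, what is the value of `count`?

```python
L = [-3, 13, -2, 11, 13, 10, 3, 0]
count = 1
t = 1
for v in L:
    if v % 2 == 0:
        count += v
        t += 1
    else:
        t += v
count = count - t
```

v=-3: not even; t=-2
v=13: not even; t=11
v=-2: even, count = 1+(-2) = -1; t=12
v=11: not even; t=23
v=13: not even; t=36
v=10: even, count = (-1)+10 = 9; t=37
v=3: not even; t=40
v=0: even, count = 9+0 = 9; t=41
count-t = 9-41 = -32

-32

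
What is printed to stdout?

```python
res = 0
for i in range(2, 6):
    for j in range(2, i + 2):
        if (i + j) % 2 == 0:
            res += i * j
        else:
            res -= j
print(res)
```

48

i=2,j=2: even sum, res = 0+4 = 4
i=2,j=3: odd sum, res = 4-3 = 1
i=3,j=2: odd sum, res = 1-2 = -1
i=3,j=3: even sum, res = (-1)+9 = 8
i=3,j=4: odd sum, res = 8-4 = 4
i=4,j=2: even sum, res = 4+8 = 12
i=4,j=3: odd sum, res = 12-3 = 9
i=4,j=4: even sum, res = 9+16 = 25
i=4,j=5: odd sum, res = 25-5 = 20
i=5,j=2: odd sum, res = 20-2 = 18
i=5,j=3: even sum, res = 18+15 = 33
i=5,j=4: odd sum, res = 33-4 = 29
i=5,j=5: even sum, res = 29+25 = 54
i=5,j=6: odd sum, res = 54-6 = 48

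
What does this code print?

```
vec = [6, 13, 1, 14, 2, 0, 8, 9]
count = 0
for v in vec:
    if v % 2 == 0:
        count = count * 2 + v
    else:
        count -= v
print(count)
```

v=6: even, count = 0*2+6 = 6
v=13: not even, count = 6-13 = -7
v=1: not even, count = (-7)-1 = -8
v=14: even, count = (-8)*2+14 = -2
v=2: even, count = (-2)*2+2 = -2
v=0: even, count = (-2)*2+0 = -4
v=8: even, count = (-4)*2+8 = 0
v=9: not even, count = 0-9 = -9

-9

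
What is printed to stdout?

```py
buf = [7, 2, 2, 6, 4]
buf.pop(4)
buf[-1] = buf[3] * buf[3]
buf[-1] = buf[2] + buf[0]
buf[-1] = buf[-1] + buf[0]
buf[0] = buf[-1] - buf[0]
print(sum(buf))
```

pop(4) removes 4 → [7, 2, 2, 6]
buf[-1] = buf[3]*buf[3] = 6*6 = 36 → [7, 2, 2, 36]
buf[-1] = buf[2]+buf[0] = 2+7 = 9 → [7, 2, 2, 9]
buf[-1] = buf[-1]+buf[0] = 9+7 = 16 → [7, 2, 2, 16]
buf[0] = buf[-1]-buf[0] = 16-7 = 9 → [9, 2, 2, 16]
sum = 29

29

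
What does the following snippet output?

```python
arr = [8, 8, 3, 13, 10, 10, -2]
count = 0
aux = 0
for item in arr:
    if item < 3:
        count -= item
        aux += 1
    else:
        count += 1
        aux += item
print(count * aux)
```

item=8: not <3, count = 0+1 = 1; aux=8
item=8: not <3, count = 1+1 = 2; aux=16
item=3: not <3, count = 2+1 = 3; aux=19
item=13: not <3, count = 3+1 = 4; aux=32
item=10: not <3, count = 4+1 = 5; aux=42
item=10: not <3, count = 5+1 = 6; aux=52
item=-2: <3, count = 6-(-2) = 8; aux=53
count*aux = 8*53 = 424

424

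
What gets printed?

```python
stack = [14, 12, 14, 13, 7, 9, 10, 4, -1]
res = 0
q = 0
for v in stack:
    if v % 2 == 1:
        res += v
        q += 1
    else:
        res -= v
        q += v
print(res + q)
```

v=14: not odd, res = 0-14 = -14; q=14
v=12: not odd, res = (-14)-12 = -26; q=26
v=14: not odd, res = (-26)-14 = -40; q=40
v=13: odd, res = (-40)+13 = -27; q=41
v=7: odd, res = (-27)+7 = -20; q=42
v=9: odd, res = (-20)+9 = -11; q=43
v=10: not odd, res = (-11)-10 = -21; q=53
v=4: not odd, res = (-21)-4 = -25; q=57
v=-1: odd, res = (-25)+(-1) = -26; q=58
res+q = (-26)+58 = 32

32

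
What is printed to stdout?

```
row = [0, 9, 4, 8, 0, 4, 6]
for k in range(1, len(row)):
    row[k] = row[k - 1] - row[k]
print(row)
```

k=1: row[1] = 0-9 = -9 → [0, -9, 4, 8, 0, 4, 6]
k=2: row[2] = (-9)-4 = -13 → [0, -9, -13, 8, 0, 4, 6]
k=3: row[3] = (-13)-8 = -21 → [0, -9, -13, -21, 0, 4, 6]
k=4: row[4] = (-21)-0 = -21 → [0, -9, -13, -21, -21, 4, 6]
k=5: row[5] = (-21)-4 = -25 → [0, -9, -13, -21, -21, -25, 6]
k=6: row[6] = (-25)-6 = -31 → [0, -9, -13, -21, -21, -25, -31]

[0, -9, -13, -21, -21, -25, -31]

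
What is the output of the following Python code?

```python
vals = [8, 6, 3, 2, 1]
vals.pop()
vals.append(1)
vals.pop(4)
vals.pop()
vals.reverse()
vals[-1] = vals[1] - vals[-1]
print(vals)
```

[3, 6, -2]

pop() removes 1 → [8, 6, 3, 2]
append 1 → [8, 6, 3, 2, 1]
pop(4) removes 1 → [8, 6, 3, 2]
pop() removes 2 → [8, 6, 3]
reverse → [3, 6, 8]
vals[-1] = vals[1]-vals[-1] = 6-8 = -2 → [3, 6, -2]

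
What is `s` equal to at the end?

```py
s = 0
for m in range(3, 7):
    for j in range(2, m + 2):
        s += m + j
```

156

m=3,j=2: s = 0+5 = 5
m=3,j=3: s = 5+6 = 11
m=3,j=4: s = 11+7 = 18
m=4,j=2: s = 18+6 = 24
m=4,j=3: s = 24+7 = 31
m=4,j=4: s = 31+8 = 39
m=4,j=5: s = 39+9 = 48
m=5,j=2: s = 48+7 = 55
m=5,j=3: s = 55+8 = 63
m=5,j=4: s = 63+9 = 72
m=5,j=5: s = 72+10 = 82
m=5,j=6: s = 82+11 = 93
m=6,j=2: s = 93+8 = 101
m=6,j=3: s = 101+9 = 110
m=6,j=4: s = 110+10 = 120
m=6,j=5: s = 120+11 = 131
m=6,j=6: s = 131+12 = 143
m=6,j=7: s = 143+13 = 156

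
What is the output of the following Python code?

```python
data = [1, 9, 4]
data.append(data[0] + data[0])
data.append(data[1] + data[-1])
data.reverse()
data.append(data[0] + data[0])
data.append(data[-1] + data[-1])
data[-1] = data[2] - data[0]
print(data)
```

[11, 2, 4, 9, 1, 22, -7]

append data[0]+data[0] = 1+1 = 2 → [1, 9, 4, 2]
append data[1]+data[-1] = 9+2 = 11 → [1, 9, 4, 2, 11]
reverse → [11, 2, 4, 9, 1]
append data[0]+data[0] = 11+11 = 22 → [11, 2, 4, 9, 1, 22]
append data[-1]+data[-1] = 22+22 = 44 → [11, 2, 4, 9, 1, 22, 44]
data[-1] = data[2]-data[0] = 4-11 = -7 → [11, 2, 4, 9, 1, 22, -7]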